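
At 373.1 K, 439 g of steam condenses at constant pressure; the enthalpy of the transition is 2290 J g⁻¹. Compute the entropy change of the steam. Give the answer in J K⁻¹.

Heat released by the substance: Q = −mL = −439 × 2290 = −1005310 J.
At constant T, ΔS = Q_rev/T = −1005310 / 373.1 = -2690 J/K.

ΔS = -2690 J/K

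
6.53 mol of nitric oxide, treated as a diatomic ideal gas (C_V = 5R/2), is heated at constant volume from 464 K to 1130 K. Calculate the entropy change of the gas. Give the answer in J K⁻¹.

At constant volume, ΔS = nC_V ln(T₂/T₁) with C_V = 5R/2 = 20.79 J mol⁻¹ K⁻¹.
ΔS = 6.53 × 20.79 × ln(1130/464) = 121 J/K.

ΔS = 121 J/K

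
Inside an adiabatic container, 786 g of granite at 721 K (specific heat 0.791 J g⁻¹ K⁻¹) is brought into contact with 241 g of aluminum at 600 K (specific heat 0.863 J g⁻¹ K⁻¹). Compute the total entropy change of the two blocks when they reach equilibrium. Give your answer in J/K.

ΔS_total = 2.55 J/K

Energy balance: T_f = (m₁c₁T₁ + m₂c₂T₂)/(m₁c₁ + m₂c₂) = 690.67 K.
ΔS₁ = m₁c₁ ln(T_f/T₁) = 621.726 × ln(690.67/721) = -26.72 J/K.
ΔS₂ = m₂c₂ ln(T_f/T₂) = 207.983 × ln(690.67/600) = 29.27 J/K.
ΔS_total = -26.72 + 29.27 = 2.55 J/K.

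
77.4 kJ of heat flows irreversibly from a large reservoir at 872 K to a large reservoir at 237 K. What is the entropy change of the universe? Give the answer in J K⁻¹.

ΔS_total = 238 J/K

ΔS_hot = −Q/T_H = −77400/872 = -88.76 J/K and ΔS_cold = +Q/T_C = 77400/237 = 326.6 J/K.
ΔS_total = -88.76 + 326.6 = 238 J/K, positive as the second law requires.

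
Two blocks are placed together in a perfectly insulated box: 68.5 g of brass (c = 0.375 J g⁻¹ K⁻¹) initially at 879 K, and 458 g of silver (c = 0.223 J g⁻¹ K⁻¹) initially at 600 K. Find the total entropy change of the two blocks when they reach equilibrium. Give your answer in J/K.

Energy balance: T_f = (m₁c₁T₁ + m₂c₂T₂)/(m₁c₁ + m₂c₂) = 656.07 K.
ΔS₁ = m₁c₁ ln(T_f/T₁) = 25.6875 × ln(656.07/879) = -7.514 J/K.
ΔS₂ = m₂c₂ ln(T_f/T₂) = 102.134 × ln(656.07/600) = 9.124 J/K.
ΔS_total = -7.514 + 9.124 = 1.61 J/K.

ΔS_total = 1.61 J/K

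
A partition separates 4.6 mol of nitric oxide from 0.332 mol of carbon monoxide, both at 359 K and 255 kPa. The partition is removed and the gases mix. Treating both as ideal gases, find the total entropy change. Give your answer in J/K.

ΔS_mix = 10.1 J/K

Mole fractions: x_A = 4.6/4.93 = 0.933, x_B = 0.0673.
ΔS_mix = −R(n_A ln x_A + n_B ln x_B) = −8.314 × (4.6 ln 0.933 + 0.332 ln 0.0673) = 10.1 J/K.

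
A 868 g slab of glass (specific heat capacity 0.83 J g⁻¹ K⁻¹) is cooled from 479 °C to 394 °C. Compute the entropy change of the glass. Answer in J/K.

ΔS = -86.4 J/K

In kelvin: T₁ = 752.15 K, T₂ = 667.15 K. ΔS = ∫dQ_rev/T = m c ln(T₂/T₁) = 868 × 0.83 × ln(667.15/752.15) = -86.4 J/K.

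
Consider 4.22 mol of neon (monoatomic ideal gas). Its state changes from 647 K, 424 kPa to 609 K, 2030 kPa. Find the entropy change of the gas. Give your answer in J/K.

ΔS = -60.3 J/K

ΔS = nC_p ln(T₂/T₁) − nR ln(P₂/P₁), with C_p = 5R/2 = 20.79 J mol⁻¹ K⁻¹ for a monoatomic ideal gas.
ΔS = 4.22 × [20.79 × ln(609/647) − 8.314 × ln(2030/424)] = -60.3 J/K.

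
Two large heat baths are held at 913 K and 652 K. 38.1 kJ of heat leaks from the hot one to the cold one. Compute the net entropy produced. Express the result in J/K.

ΔS_hot = −Q/T_H = −38100/913 = -41.73 J/K and ΔS_cold = +Q/T_C = 38100/652 = 58.44 J/K.
ΔS_total = -41.73 + 58.44 = 16.7 J/K, positive as the second law requires.

ΔS_total = 16.7 J/K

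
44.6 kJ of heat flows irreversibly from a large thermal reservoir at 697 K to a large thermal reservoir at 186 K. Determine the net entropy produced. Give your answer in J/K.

ΔS_hot = −Q/T_H = −44600/697 = -63.99 J/K and ΔS_cold = +Q/T_C = 44600/186 = 239.8 J/K.
ΔS_total = -63.99 + 239.8 = 176 J/K, positive as the second law requires.

ΔS_total = 176 J/K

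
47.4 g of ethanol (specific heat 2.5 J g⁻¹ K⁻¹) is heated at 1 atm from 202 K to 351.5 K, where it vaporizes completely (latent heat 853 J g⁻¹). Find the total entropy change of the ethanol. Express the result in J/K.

Warming step: ΔS₁ = m c ln(T_tr/T_i) = 47.4 × 2.5 × ln(351.5/202) = 65.64 J/K.
Phase change: ΔS₂ = +mL/T_tr = 47.4 × 853 / 351.5 = 115 J/K.
ΔS_total = (65.64) + (115) = 181 J/K.

ΔS = 181 J/K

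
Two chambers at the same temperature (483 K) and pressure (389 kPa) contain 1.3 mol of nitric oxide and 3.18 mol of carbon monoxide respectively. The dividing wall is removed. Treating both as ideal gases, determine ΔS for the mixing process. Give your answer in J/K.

Mole fractions: x_A = 1.3/4.48 = 0.29, x_B = 0.71.
ΔS_mix = −R(n_A ln x_A + n_B ln x_B) = −8.314 × (1.3 ln 0.29 + 3.18 ln 0.71) = 22.4 J/K.

ΔS_mix = 22.4 J/K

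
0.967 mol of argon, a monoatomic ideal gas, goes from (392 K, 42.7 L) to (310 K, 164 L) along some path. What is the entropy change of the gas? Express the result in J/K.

Entropy is a state function: ΔS = nC_V ln(T₂/T₁) + nR ln(V₂/V₁), with C_V = 3R/2 = 12.47 J mol⁻¹ K⁻¹ for a monoatomic ideal gas.
ΔS = 0.967 × [12.47 × ln(310/392) + 8.314 × ln(164/42.7)] = 7.99 J/K.

ΔS = 7.99 J/K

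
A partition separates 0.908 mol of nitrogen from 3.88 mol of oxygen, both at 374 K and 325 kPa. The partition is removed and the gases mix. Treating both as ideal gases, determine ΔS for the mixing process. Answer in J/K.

Mole fractions: x_A = 0.908/4.79 = 0.19, x_B = 0.81.
ΔS_mix = −R(n_A ln x_A + n_B ln x_B) = −8.314 × (0.908 ln 0.19 + 3.88 ln 0.81) = 19.3 J/K.

ΔS_mix = 19.3 J/K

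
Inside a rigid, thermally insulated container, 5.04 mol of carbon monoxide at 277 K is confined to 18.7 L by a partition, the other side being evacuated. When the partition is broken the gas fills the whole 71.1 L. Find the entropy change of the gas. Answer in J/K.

ΔS_gas = 56 J/K

For an ideal gas in free expansion Q = 0 and W = 0, so T is unchanged.
Entropy is a state function; using a reversible isothermal path, ΔS_gas = nR ln(V₂/V₁) = 5.04 × 8.314 × ln(71.1/18.7) = 56 J/K.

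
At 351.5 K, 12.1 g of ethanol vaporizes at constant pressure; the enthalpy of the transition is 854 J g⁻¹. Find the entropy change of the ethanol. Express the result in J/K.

Heat absorbed by the substance: Q = mL = 12.1 × 854 = 10333.4 J.
At constant T, ΔS = Q_rev/T = 10333.4 / 351.5 = 29.4 J/K.

ΔS = 29.4 J/K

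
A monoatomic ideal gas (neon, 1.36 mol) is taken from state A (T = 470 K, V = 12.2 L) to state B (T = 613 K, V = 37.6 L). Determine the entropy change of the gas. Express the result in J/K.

Entropy is a state function: ΔS = nC_V ln(T₂/T₁) + nR ln(V₂/V₁), with C_V = 3R/2 = 12.47 J mol⁻¹ K⁻¹ for a monoatomic ideal gas.
ΔS = 1.36 × [12.47 × ln(613/470) + 8.314 × ln(37.6/12.2)] = 17.2 J/K.

ΔS = 17.2 J/K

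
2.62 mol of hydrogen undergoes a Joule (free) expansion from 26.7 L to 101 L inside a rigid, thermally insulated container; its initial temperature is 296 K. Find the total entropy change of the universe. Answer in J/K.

For an ideal gas in free expansion Q = 0 and W = 0, so T is unchanged.
Entropy is a state function; using a reversible isothermal path, ΔS_gas = nR ln(V₂/V₁) = 2.62 × 8.314 × ln(101/26.7) = 29 J/K.
The insulated surroundings exchange no heat, so ΔS_surr = 0 and ΔS_universe = ΔS_gas.

ΔS_universe = 29 J/K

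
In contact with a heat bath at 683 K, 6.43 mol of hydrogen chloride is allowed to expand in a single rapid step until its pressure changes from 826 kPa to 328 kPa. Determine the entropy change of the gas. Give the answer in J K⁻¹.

Entropy is a state function, so ΔS_gas depends only on the end states.
For an isothermal ideal gas ΔS_gas = nR ln(P₁/P₂) = 6.43 × 8.314 × ln(826/328) = 49.4 J/K.

ΔS_gas = 49.4 J/K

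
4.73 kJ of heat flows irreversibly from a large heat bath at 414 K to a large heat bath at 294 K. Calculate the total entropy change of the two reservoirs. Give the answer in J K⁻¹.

ΔS_hot = −Q/T_H = −4730/414 = -11.43 J/K and ΔS_cold = +Q/T_C = 4730/294 = 16.09 J/K.
ΔS_total = -11.43 + 16.09 = 4.66 J/K, positive as the second law requires.

ΔS_total = 4.66 J/K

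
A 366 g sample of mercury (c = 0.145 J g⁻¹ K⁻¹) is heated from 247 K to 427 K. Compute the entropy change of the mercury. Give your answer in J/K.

ΔS = 29.1 J/K

ΔS = ∫dQ_rev/T = m c ln(T₂/T₁) = 366 × 0.145 × ln(427/247) = 29.1 J/K.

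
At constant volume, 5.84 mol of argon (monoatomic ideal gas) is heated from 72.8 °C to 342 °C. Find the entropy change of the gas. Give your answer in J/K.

ΔS = 41.9 J/K

In kelvin: T₁ = 345.95 K, T₂ = 615.15 K. At constant volume, ΔS = nC_V ln(T₂/T₁) with C_V = 3R/2 = 12.47 J mol⁻¹ K⁻¹.
ΔS = 5.84 × 12.47 × ln(615.15/345.95) = 41.9 J/K.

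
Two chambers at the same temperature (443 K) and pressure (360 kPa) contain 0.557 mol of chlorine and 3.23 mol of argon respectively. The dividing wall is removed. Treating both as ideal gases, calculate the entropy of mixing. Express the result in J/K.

Mole fractions: x_A = 0.557/3.79 = 0.147, x_B = 0.853.
ΔS_mix = −R(n_A ln x_A + n_B ln x_B) = −8.314 × (0.557 ln 0.147 + 3.23 ln 0.853) = 13.1 J/K.

ΔS_mix = 13.1 J/K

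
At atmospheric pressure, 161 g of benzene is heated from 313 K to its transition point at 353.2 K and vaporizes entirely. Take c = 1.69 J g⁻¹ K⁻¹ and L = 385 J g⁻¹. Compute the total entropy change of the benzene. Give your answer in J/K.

Warming step: ΔS₁ = m c ln(T_tr/T_i) = 161 × 1.69 × ln(353.2/313) = 32.88 J/K.
Phase change: ΔS₂ = +mL/T_tr = 161 × 385 / 353.2 = 175.5 J/K.
ΔS_total = (32.88) + (175.5) = 208 J/K.

ΔS = 208 J/K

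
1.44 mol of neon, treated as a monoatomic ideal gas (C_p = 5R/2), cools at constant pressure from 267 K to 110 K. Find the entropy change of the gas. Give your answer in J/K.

At constant pressure, ΔS = nC_p ln(T₂/T₁) with C_p = 5R/2 = 20.79 J mol⁻¹ K⁻¹.
ΔS = 1.44 × 20.79 × ln(110/267) = -26.5 J/K.

ΔS = -26.5 J/K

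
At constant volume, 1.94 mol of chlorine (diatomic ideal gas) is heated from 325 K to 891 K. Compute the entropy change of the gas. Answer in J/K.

At constant volume, ΔS = nC_V ln(T₂/T₁) with C_V = 5R/2 = 20.79 J mol⁻¹ K⁻¹.
ΔS = 1.94 × 20.79 × ln(891/325) = 40.7 J/K.

ΔS = 40.7 J/K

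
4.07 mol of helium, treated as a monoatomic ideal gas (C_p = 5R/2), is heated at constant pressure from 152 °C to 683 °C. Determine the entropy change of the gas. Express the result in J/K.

In kelvin: T₁ = 425.15 K, T₂ = 956.15 K. At constant pressure, ΔS = nC_p ln(T₂/T₁) with C_p = 5R/2 = 20.79 J mol⁻¹ K⁻¹.
ΔS = 4.07 × 20.79 × ln(956.15/425.15) = 68.6 J/K.

ΔS = 68.6 J/K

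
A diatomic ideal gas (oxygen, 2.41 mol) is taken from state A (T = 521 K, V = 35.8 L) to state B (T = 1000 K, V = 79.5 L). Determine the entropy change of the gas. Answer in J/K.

Entropy is a state function: ΔS = nC_V ln(T₂/T₁) + nR ln(V₂/V₁), with C_V = 5R/2 = 20.79 J mol⁻¹ K⁻¹ for a diatomic ideal gas.
ΔS = 2.41 × [20.79 × ln(1000/521) + 8.314 × ln(79.5/35.8)] = 48.6 J/K.

ΔS = 48.6 J/K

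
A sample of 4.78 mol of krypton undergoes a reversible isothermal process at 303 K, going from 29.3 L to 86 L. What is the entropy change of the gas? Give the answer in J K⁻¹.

For an isothermal ideal gas ΔS_gas = nR ln(V₂/V₁) = 4.78 × 8.314 × ln(86/29.3) = 42.8 J/K.

ΔS_gas = 42.8 J/K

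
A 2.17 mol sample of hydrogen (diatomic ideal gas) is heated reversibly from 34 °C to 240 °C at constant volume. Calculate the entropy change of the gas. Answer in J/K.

In kelvin: T₁ = 307.15 K, T₂ = 513.15 K. At constant volume, ΔS = nC_V ln(T₂/T₁) with C_V = 5R/2 = 20.79 J mol⁻¹ K⁻¹.
ΔS = 2.17 × 20.79 × ln(513.15/307.15) = 23.1 J/K.

ΔS = 23.1 J/K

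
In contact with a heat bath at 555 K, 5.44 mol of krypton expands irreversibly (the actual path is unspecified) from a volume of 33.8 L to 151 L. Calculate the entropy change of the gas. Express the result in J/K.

Entropy is a state function, so ΔS_gas depends only on the end states.
For an isothermal ideal gas ΔS_gas = nR ln(V₂/V₁) = 5.44 × 8.314 × ln(151/33.8) = 67.7 J/K.

ΔS_gas = 67.7 J/K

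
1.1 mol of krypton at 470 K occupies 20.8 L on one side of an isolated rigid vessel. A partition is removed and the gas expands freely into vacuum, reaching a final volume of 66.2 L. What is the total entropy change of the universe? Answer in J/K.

ΔS_universe = 10.6 J/K

For an ideal gas in free expansion Q = 0 and W = 0, so T is unchanged.
Entropy is a state function; using a reversible isothermal path, ΔS_gas = nR ln(V₂/V₁) = 1.1 × 8.314 × ln(66.2/20.8) = 10.6 J/K.
The insulated surroundings exchange no heat, so ΔS_surr = 0 and ΔS_universe = ΔS_gas.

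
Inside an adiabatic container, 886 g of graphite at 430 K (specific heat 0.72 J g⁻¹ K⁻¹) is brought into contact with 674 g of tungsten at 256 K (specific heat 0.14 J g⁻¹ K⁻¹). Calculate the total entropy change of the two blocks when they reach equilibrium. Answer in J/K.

ΔS_total = 9.72 J/K

Energy balance: T_f = (m₁c₁T₁ + m₂c₂T₂)/(m₁c₁ + m₂c₂) = 407.58 K.
ΔS₁ = m₁c₁ ln(T_f/T₁) = 637.92 × ln(407.58/430) = -34.16 J/K.
ΔS₂ = m₂c₂ ln(T_f/T₂) = 94.36 × ln(407.58/256) = 43.88 J/K.
ΔS_total = -34.16 + 43.88 = 9.72 J/K.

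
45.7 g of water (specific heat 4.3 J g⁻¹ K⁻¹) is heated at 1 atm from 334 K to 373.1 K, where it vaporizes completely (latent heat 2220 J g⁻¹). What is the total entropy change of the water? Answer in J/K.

ΔS = 294 J/K

Warming step: ΔS₁ = m c ln(T_tr/T_i) = 45.7 × 4.3 × ln(373.1/334) = 21.75 J/K.
Phase change: ΔS₂ = +mL/T_tr = 45.7 × 2220 / 373.1 = 271.9 J/K.
ΔS_total = (21.75) + (271.9) = 294 J/K.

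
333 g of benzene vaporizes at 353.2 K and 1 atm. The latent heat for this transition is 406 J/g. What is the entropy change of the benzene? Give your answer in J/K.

ΔS = 383 J/K

Heat absorbed by the substance: Q = mL = 333 × 406 = 135198 J.
At constant T, ΔS = Q_rev/T = 135198 / 353.2 = 383 J/K.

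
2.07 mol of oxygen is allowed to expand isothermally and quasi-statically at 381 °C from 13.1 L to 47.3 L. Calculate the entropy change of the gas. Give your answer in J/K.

ΔS_gas = 22.1 J/K

For an isothermal ideal gas ΔS_gas = nR ln(V₂/V₁) = 2.07 × 8.314 × ln(47.3/13.1) = 22.1 J/K.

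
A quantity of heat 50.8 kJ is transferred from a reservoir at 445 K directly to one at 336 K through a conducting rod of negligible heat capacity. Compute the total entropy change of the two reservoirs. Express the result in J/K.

ΔS_hot = −Q/T_H = −50800/445 = -114.2 J/K and ΔS_cold = +Q/T_C = 50800/336 = 151.2 J/K.
ΔS_total = -114.2 + 151.2 = 37 J/K, positive as the second law requires.

ΔS_total = 37 J/K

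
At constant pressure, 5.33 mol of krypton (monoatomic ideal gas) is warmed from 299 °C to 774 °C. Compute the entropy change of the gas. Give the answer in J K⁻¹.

ΔS = 67 J/K

In kelvin: T₁ = 572.15 K, T₂ = 1047.15 K. At constant pressure, ΔS = nC_p ln(T₂/T₁) with C_p = 5R/2 = 20.79 J mol⁻¹ K⁻¹.
ΔS = 5.33 × 20.79 × ln(1047.15/572.15) = 67 J/K.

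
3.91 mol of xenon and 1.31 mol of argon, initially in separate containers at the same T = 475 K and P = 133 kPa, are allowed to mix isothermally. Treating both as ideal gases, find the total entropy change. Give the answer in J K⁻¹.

Mole fractions: x_A = 3.91/5.22 = 0.749, x_B = 0.251.
ΔS_mix = −R(n_A ln x_A + n_B ln x_B) = −8.314 × (3.91 ln 0.749 + 1.31 ln 0.251) = 24.5 J/K.

ΔS_mix = 24.5 J/K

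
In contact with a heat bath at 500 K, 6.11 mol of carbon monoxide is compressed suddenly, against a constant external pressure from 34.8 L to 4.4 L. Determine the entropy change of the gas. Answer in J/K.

Entropy is a state function, so ΔS_gas depends only on the end states.
For an isothermal ideal gas ΔS_gas = nR ln(V₂/V₁) = 6.11 × 8.314 × ln(4.4/34.8) = -105 J/K.

ΔS_gas = -105 J/K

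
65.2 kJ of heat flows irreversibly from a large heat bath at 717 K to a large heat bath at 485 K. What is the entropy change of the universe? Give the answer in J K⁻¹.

ΔS_hot = −Q/T_H = −65200/717 = -90.93 J/K and ΔS_cold = +Q/T_C = 65200/485 = 134.4 J/K.
ΔS_total = -90.93 + 134.4 = 43.5 J/K, positive as the second law requires.

ΔS_total = 43.5 J/K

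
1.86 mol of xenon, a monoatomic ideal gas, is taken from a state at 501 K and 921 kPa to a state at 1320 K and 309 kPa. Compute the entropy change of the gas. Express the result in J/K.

ΔS = 54.3 J/K

ΔS = nC_p ln(T₂/T₁) − nR ln(P₂/P₁), with C_p = 5R/2 = 20.79 J mol⁻¹ K⁻¹ for a monoatomic ideal gas.
ΔS = 1.86 × [20.79 × ln(1320/501) − 8.314 × ln(309/921)] = 54.3 J/K.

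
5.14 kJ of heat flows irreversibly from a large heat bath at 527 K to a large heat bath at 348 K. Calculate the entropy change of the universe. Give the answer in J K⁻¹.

ΔS_hot = −Q/T_H = −5140/527 = -9.753 J/K and ΔS_cold = +Q/T_C = 5140/348 = 14.77 J/K.
ΔS_total = -9.753 + 14.77 = 5.02 J/K, positive as the second law requires.

ΔS_total = 5.02 J/K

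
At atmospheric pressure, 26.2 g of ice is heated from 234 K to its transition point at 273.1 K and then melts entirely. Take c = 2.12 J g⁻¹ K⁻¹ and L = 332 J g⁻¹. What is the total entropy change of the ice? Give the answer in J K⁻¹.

ΔS = 40.4 J/K

Warming step: ΔS₁ = m c ln(T_tr/T_i) = 26.2 × 2.12 × ln(273.1/234) = 8.582 J/K.
Phase change: ΔS₂ = +mL/T_tr = 26.2 × 332 / 273.1 = 31.85 J/K.
ΔS_total = (8.582) + (31.85) = 40.4 J/K.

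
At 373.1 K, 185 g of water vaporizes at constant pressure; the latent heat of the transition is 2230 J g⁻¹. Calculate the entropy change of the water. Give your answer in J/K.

Heat absorbed by the substance: Q = mL = 185 × 2230 = 412550 J.
At constant T, ΔS = Q_rev/T = 412550 / 373.1 = 1110 J/K.

ΔS = 1110 J/K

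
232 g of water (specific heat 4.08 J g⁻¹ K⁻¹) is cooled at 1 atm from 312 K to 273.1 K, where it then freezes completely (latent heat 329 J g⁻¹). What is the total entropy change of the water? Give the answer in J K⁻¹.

ΔS = -406 J/K

Cooling step: ΔS₁ = m c ln(T_tr/T_i) = 232 × 4.08 × ln(273.1/312) = -126 J/K.
Phase change: ΔS₂ = −mL/T_tr = −232 × 329 / 273.1 = -279.5 J/K.
ΔS_total = (-126) + (-279.5) = -406 J/K.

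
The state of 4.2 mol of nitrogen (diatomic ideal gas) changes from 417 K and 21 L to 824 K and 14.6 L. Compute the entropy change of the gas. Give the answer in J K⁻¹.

ΔS = 46.8 J/K

Entropy is a state function: ΔS = nC_V ln(T₂/T₁) + nR ln(V₂/V₁), with C_V = 5R/2 = 20.79 J mol⁻¹ K⁻¹ for a diatomic ideal gas.
ΔS = 4.2 × [20.79 × ln(824/417) + 8.314 × ln(14.6/21)] = 46.8 J/K.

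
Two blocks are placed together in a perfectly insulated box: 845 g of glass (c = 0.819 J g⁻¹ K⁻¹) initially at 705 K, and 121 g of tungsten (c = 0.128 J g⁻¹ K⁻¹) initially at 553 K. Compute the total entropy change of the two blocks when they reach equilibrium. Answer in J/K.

Energy balance: T_f = (m₁c₁T₁ + m₂c₂T₂)/(m₁c₁ + m₂c₂) = 701.67 K.
ΔS₁ = m₁c₁ ln(T_f/T₁) = 692.055 × ln(701.67/705) = -3.274 J/K.
ΔS₂ = m₂c₂ ln(T_f/T₂) = 15.488 × ln(701.67/553) = 3.688 J/K.
ΔS_total = -3.274 + 3.688 = 0.414 J/K.

ΔS_total = 0.414 J/K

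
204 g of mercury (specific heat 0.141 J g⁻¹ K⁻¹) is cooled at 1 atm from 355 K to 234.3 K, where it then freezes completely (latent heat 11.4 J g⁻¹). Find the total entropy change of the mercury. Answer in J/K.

Cooling step: ΔS₁ = m c ln(T_tr/T_i) = 204 × 0.141 × ln(234.3/355) = -11.95 J/K.
Phase change: ΔS₂ = −mL/T_tr = −204 × 11.4 / 234.3 = -9.926 J/K.
ΔS_total = (-11.95) + (-9.926) = -21.9 J/K.

ΔS = -21.9 J/K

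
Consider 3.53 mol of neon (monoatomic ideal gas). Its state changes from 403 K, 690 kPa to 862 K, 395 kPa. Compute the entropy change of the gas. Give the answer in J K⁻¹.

ΔS = 72.2 J/K

ΔS = nC_p ln(T₂/T₁) − nR ln(P₂/P₁), with C_p = 5R/2 = 20.79 J mol⁻¹ K⁻¹ for a monoatomic ideal gas.
ΔS = 3.53 × [20.79 × ln(862/403) − 8.314 × ln(395/690)] = 72.2 J/K.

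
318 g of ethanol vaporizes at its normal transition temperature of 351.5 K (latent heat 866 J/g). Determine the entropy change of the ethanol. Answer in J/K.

Heat absorbed by the substance: Q = mL = 318 × 866 = 275388 J.
At constant T, ΔS = Q_rev/T = 275388 / 351.5 = 783 J/K.

ΔS = 783 J/K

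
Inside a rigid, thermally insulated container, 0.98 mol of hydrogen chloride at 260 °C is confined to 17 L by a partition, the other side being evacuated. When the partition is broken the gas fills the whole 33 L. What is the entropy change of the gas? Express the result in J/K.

ΔS_gas = 5.4 J/K

No heat is exchanged and no work is done, so the ideal-gas temperature stays constant.
Entropy is a state function; using a reversible isothermal path, ΔS_gas = nR ln(V₂/V₁) = 0.98 × 8.314 × ln(33/17) = 5.4 J/K.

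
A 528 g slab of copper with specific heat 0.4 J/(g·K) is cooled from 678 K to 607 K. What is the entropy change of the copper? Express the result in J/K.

ΔS = -23.4 J/K

ΔS = ∫dQ_rev/T = m c ln(T₂/T₁) = 528 × 0.4 × ln(607/678) = -23.4 J/K.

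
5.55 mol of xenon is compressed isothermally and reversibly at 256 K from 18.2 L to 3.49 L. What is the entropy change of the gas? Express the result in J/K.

ΔS_gas = -76.2 J/K

For an isothermal ideal gas ΔS_gas = nR ln(V₂/V₁) = 5.55 × 8.314 × ln(3.49/18.2) = -76.2 J/K.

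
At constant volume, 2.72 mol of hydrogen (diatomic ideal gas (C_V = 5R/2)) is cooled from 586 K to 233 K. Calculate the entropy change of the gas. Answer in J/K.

ΔS = -52.1 J/K

At constant volume, ΔS = nC_V ln(T₂/T₁) with C_V = 5R/2 = 20.79 J mol⁻¹ K⁻¹.
ΔS = 2.72 × 20.79 × ln(233/586) = -52.1 J/K.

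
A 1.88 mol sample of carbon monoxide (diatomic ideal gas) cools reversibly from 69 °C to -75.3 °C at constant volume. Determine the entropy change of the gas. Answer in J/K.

In kelvin: T₁ = 342.15 K, T₂ = 197.85 K. At constant volume, ΔS = nC_V ln(T₂/T₁) with C_V = 5R/2 = 20.79 J mol⁻¹ K⁻¹.
ΔS = 1.88 × 20.79 × ln(197.85/342.15) = -21.4 J/K.

ΔS = -21.4 J/K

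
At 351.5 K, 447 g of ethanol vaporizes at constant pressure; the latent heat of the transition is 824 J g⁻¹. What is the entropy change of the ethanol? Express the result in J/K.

ΔS = 1050 J/K

Heat absorbed by the substance: Q = mL = 447 × 824 = 368328 J.
At constant T, ΔS = Q_rev/T = 368328 / 351.5 = 1050 J/K.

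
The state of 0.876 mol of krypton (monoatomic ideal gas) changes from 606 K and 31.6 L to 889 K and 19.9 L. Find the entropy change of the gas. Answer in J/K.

ΔS = 0.819 J/K

Entropy is a state function: ΔS = nC_V ln(T₂/T₁) + nR ln(V₂/V₁), with C_V = 3R/2 = 12.47 J mol⁻¹ K⁻¹ for a monoatomic ideal gas.
ΔS = 0.876 × [12.47 × ln(889/606) + 8.314 × ln(19.9/31.6)] = 0.819 J/K.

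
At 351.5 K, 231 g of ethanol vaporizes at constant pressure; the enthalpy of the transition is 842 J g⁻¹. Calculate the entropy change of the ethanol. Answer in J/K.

Heat absorbed by the substance: Q = mL = 231 × 842 = 194502 J.
At constant T, ΔS = Q_rev/T = 194502 / 351.5 = 553 J/K.

ΔS = 553 J/K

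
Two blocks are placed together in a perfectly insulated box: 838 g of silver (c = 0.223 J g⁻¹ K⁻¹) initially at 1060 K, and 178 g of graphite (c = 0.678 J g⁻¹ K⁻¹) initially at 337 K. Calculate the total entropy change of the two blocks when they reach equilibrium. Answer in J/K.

ΔS_total = 42.5 J/K

Energy balance: T_f = (m₁c₁T₁ + m₂c₂T₂)/(m₁c₁ + m₂c₂) = 776.3 K.
ΔS₁ = m₁c₁ ln(T_f/T₁) = 186.874 × ln(776.3/1060) = -58.21 J/K.
ΔS₂ = m₂c₂ ln(T_f/T₂) = 120.684 × ln(776.3/337) = 100.7 J/K.
ΔS_total = -58.21 + 100.7 = 42.5 J/K.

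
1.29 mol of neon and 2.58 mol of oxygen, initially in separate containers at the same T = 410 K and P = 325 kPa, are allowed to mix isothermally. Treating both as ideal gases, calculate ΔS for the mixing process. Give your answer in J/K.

ΔS_mix = 20.5 J/K

Mole fractions: x_A = 1.29/3.87 = 0.333, x_B = 0.667.
ΔS_mix = −R(n_A ln x_A + n_B ln x_B) = −8.314 × (1.29 ln 0.333 + 2.58 ln 0.667) = 20.5 J/K.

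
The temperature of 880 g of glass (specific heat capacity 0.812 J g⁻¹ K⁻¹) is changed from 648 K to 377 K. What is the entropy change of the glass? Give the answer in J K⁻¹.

ΔS = -387 J/K

ΔS = ∫dQ_rev/T = m c ln(T₂/T₁) = 880 × 0.812 × ln(377/648) = -387 J/K.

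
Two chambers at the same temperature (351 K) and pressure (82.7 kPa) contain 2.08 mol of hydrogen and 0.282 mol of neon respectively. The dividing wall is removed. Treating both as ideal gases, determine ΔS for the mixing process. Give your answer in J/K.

Mole fractions: x_A = 2.08/2.36 = 0.881, x_B = 0.119.
ΔS_mix = −R(n_A ln x_A + n_B ln x_B) = −8.314 × (2.08 ln 0.881 + 0.282 ln 0.119) = 7.18 J/K.

ΔS_mix = 7.18 J/K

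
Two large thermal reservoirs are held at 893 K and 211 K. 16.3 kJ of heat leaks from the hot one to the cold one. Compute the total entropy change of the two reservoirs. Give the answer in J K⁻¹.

ΔS_hot = −Q/T_H = −16300/893 = -18.25 J/K and ΔS_cold = +Q/T_C = 16300/211 = 77.25 J/K.
ΔS_total = -18.25 + 77.25 = 59 J/K, positive as the second law requires.

ΔS_total = 59 J/K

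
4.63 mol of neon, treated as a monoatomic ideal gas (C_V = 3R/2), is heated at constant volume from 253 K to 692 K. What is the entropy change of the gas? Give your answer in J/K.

At constant volume, ΔS = nC_V ln(T₂/T₁) with C_V = 3R/2 = 12.47 J mol⁻¹ K⁻¹.
ΔS = 4.63 × 12.47 × ln(692/253) = 58.1 J/K.

ΔS = 58.1 J/K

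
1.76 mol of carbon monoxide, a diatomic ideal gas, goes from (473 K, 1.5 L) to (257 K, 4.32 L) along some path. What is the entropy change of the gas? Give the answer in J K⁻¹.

Entropy is a state function: ΔS = nC_V ln(T₂/T₁) + nR ln(V₂/V₁), with C_V = 5R/2 = 20.79 J mol⁻¹ K⁻¹ for a diatomic ideal gas.
ΔS = 1.76 × [20.79 × ln(257/473) + 8.314 × ln(4.32/1.5)] = -6.84 J/K.

ΔS = -6.84 J/K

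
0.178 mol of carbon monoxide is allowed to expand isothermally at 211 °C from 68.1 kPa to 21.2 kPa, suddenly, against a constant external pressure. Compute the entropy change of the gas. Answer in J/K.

ΔS_gas = 1.73 J/K

Entropy is a state function, so ΔS_gas depends only on the end states.
For an isothermal ideal gas ΔS_gas = nR ln(P₁/P₂) = 0.178 × 8.314 × ln(68.1/21.2) = 1.73 J/K.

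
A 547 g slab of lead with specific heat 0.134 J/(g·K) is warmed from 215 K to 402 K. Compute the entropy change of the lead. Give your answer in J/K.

ΔS = ∫dQ_rev/T = m c ln(T₂/T₁) = 547 × 0.134 × ln(402/215) = 45.9 J/K.

ΔS = 45.9 J/K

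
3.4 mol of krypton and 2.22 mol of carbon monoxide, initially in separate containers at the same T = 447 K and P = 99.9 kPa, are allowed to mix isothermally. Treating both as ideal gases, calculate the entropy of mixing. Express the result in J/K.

Mole fractions: x_A = 3.4/5.62 = 0.605, x_B = 0.395.
ΔS_mix = −R(n_A ln x_A + n_B ln x_B) = −8.314 × (3.4 ln 0.605 + 2.22 ln 0.395) = 31.3 J/K.

ΔS_mix = 31.3 J/K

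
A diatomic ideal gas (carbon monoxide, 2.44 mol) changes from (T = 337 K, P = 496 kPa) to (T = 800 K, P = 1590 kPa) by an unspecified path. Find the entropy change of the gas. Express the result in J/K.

ΔS = nC_p ln(T₂/T₁) − nR ln(P₂/P₁), with C_p = 7R/2 = 29.1 J mol⁻¹ K⁻¹ for a diatomic ideal gas.
ΔS = 2.44 × [29.1 × ln(800/337) − 8.314 × ln(1590/496)] = 37.8 J/K.

ΔS = 37.8 J/K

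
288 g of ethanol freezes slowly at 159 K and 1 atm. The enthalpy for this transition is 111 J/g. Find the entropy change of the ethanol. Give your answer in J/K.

ΔS = -201 J/K

Heat released by the substance: Q = −mL = −288 × 111 = −31968 J.
At constant T, ΔS = Q_rev/T = −31968 / 159 = -201 J/K.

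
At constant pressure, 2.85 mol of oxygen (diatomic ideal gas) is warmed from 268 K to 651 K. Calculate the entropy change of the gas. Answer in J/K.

ΔS = 73.6 J/K

At constant pressure, ΔS = nC_p ln(T₂/T₁) with C_p = 7R/2 = 29.1 J mol⁻¹ K⁻¹.
ΔS = 2.85 × 29.1 × ln(651/268) = 73.6 J/K.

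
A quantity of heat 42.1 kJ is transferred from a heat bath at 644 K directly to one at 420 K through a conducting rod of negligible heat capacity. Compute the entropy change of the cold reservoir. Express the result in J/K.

The cold reservoir gains heat Q, so ΔS_cold = +Q/T_C = 42100/420 = 100 J/K.

ΔS_cold = 100 J/K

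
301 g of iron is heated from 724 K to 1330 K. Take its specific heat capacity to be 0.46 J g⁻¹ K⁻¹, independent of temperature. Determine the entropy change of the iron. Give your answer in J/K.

ΔS = 84.2 J/K

ΔS = ∫dQ_rev/T = m c ln(T₂/T₁) = 301 × 0.46 × ln(1330/724) = 84.2 J/K.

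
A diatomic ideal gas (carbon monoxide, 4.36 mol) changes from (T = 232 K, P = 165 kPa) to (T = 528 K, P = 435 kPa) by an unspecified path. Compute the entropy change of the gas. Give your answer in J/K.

ΔS = nC_p ln(T₂/T₁) − nR ln(P₂/P₁), with C_p = 7R/2 = 29.1 J mol⁻¹ K⁻¹ for a diatomic ideal gas.
ΔS = 4.36 × [29.1 × ln(528/232) − 8.314 × ln(435/165)] = 69.2 J/K.

ΔS = 69.2 J/K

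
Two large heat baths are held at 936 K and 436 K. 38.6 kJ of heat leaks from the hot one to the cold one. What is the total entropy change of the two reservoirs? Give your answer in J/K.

ΔS_hot = −Q/T_H = −38600/936 = -41.24 J/K and ΔS_cold = +Q/T_C = 38600/436 = 88.53 J/K.
ΔS_total = -41.24 + 88.53 = 47.3 J/K, positive as the second law requires.

ΔS_total = 47.3 J/K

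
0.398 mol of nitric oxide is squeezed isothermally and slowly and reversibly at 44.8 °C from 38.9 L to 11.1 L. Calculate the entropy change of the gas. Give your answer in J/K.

For an isothermal ideal gas ΔS_gas = nR ln(V₂/V₁) = 0.398 × 8.314 × ln(11.1/38.9) = -4.15 J/K.

ΔS_gas = -4.15 J/K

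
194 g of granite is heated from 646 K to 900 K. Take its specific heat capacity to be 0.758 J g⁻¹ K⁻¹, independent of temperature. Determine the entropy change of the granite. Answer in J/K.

ΔS = 48.8 J/K

ΔS = ∫dQ_rev/T = m c ln(T₂/T₁) = 194 × 0.758 × ln(900/646) = 48.8 J/K.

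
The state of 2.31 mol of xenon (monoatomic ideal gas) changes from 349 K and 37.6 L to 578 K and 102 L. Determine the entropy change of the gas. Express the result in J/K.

ΔS = 33.7 J/K

Entropy is a state function: ΔS = nC_V ln(T₂/T₁) + nR ln(V₂/V₁), with C_V = 3R/2 = 12.47 J mol⁻¹ K⁻¹ for a monoatomic ideal gas.
ΔS = 2.31 × [12.47 × ln(578/349) + 8.314 × ln(102/37.6)] = 33.7 J/K.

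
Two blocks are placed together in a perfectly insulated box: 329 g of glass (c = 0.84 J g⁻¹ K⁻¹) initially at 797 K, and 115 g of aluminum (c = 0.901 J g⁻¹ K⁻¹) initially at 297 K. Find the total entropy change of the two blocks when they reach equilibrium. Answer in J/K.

Energy balance: T_f = (m₁c₁T₁ + m₂c₂T₂)/(m₁c₁ + m₂c₂) = 660.66 K.
ΔS₁ = m₁c₁ ln(T_f/T₁) = 276.36 × ln(660.66/797) = -51.85 J/K.
ΔS₂ = m₂c₂ ln(T_f/T₂) = 103.615 × ln(660.66/297) = 82.84 J/K.
ΔS_total = -51.85 + 82.84 = 31 J/K.

ΔS_total = 31 J/K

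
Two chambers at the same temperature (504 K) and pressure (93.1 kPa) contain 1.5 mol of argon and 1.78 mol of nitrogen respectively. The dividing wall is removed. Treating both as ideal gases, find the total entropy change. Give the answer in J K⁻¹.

ΔS_mix = 18.8 J/K

Mole fractions: x_A = 1.5/3.28 = 0.457, x_B = 0.543.
ΔS_mix = −R(n_A ln x_A + n_B ln x_B) = −8.314 × (1.5 ln 0.457 + 1.78 ln 0.543) = 18.8 J/K.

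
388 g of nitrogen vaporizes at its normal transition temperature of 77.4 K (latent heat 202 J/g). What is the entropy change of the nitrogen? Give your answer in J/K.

ΔS = 1010 J/K

Heat absorbed by the substance: Q = mL = 388 × 202 = 78376 J.
At constant T, ΔS = Q_rev/T = 78376 / 77.4 = 1010 J/K.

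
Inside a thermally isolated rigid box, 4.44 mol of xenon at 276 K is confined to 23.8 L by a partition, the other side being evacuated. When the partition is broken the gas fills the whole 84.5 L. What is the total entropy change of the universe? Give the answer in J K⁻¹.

ΔS_universe = 46.8 J/K

For an ideal gas in free expansion Q = 0 and W = 0, so T is unchanged.
Entropy is a state function; using a reversible isothermal path, ΔS_gas = nR ln(V₂/V₁) = 4.44 × 8.314 × ln(84.5/23.8) = 46.8 J/K.
The insulated surroundings exchange no heat, so ΔS_surr = 0 and ΔS_universe = ΔS_gas.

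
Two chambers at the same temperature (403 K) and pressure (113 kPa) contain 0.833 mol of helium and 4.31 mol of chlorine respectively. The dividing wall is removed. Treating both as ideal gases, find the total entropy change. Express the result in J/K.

ΔS_mix = 18.9 J/K

Mole fractions: x_A = 0.833/5.14 = 0.162, x_B = 0.838.
ΔS_mix = −R(n_A ln x_A + n_B ln x_B) = −8.314 × (0.833 ln 0.162 + 4.31 ln 0.838) = 18.9 J/K.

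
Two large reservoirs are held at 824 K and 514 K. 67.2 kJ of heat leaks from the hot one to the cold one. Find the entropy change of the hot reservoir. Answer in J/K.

The hot reservoir loses heat Q, so ΔS_hot = −Q/T_H = −67200/824 = -81.6 J/K.

ΔS_hot = -81.6 J/K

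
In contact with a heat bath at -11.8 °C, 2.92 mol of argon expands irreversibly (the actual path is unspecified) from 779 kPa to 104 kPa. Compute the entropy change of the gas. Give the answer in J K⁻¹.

Entropy is a state function, so ΔS_gas depends only on the end states.
For an isothermal ideal gas ΔS_gas = nR ln(P₁/P₂) = 2.92 × 8.314 × ln(779/104) = 48.9 J/K.

ΔS_gas = 48.9 J/K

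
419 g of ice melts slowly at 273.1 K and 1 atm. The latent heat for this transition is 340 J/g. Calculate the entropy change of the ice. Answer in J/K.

ΔS = 522 J/K

Heat absorbed by the substance: Q = mL = 419 × 340 = 142460 J.
At constant T, ΔS = Q_rev/T = 142460 / 273.1 = 522 J/K.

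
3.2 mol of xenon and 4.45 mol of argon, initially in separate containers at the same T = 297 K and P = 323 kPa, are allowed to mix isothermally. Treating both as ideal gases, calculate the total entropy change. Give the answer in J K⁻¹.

ΔS_mix = 43.2 J/K

Mole fractions: x_A = 3.2/7.65 = 0.418, x_B = 0.582.
ΔS_mix = −R(n_A ln x_A + n_B ln x_B) = −8.314 × (3.2 ln 0.418 + 4.45 ln 0.582) = 43.2 J/K.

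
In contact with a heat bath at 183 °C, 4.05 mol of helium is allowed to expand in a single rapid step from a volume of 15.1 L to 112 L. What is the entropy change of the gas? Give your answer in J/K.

Entropy is a state function, so ΔS_gas depends only on the end states.
For an isothermal ideal gas ΔS_gas = nR ln(V₂/V₁) = 4.05 × 8.314 × ln(112/15.1) = 67.5 J/K.

ΔS_gas = 67.5 J/K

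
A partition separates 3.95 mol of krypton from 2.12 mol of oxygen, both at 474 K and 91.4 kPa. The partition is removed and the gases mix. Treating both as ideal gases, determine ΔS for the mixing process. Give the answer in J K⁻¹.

ΔS_mix = 32.7 J/K

Mole fractions: x_A = 3.95/6.07 = 0.651, x_B = 0.349.
ΔS_mix = −R(n_A ln x_A + n_B ln x_B) = −8.314 × (3.95 ln 0.651 + 2.12 ln 0.349) = 32.7 J/K.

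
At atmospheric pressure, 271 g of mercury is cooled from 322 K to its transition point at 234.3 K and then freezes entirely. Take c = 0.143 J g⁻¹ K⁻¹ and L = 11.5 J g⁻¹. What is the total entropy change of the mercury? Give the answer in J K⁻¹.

Cooling step: ΔS₁ = m c ln(T_tr/T_i) = 271 × 0.143 × ln(234.3/322) = -12.32 J/K.
Phase change: ΔS₂ = −mL/T_tr = −271 × 11.5 / 234.3 = -13.3 J/K.
ΔS_total = (-12.32) + (-13.3) = -25.6 J/K.

ΔS = -25.6 J/K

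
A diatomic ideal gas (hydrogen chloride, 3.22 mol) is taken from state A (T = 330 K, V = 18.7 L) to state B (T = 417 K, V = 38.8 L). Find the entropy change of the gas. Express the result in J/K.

ΔS = 35.2 J/K

Entropy is a state function: ΔS = nC_V ln(T₂/T₁) + nR ln(V₂/V₁), with C_V = 5R/2 = 20.79 J mol⁻¹ K⁻¹ for a diatomic ideal gas.
ΔS = 3.22 × [20.79 × ln(417/330) + 8.314 × ln(38.8/18.7)] = 35.2 J/K.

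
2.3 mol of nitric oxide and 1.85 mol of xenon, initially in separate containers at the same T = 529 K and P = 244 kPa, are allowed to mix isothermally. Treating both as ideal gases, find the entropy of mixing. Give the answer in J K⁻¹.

ΔS_mix = 23.7 J/K

Mole fractions: x_A = 2.3/4.15 = 0.554, x_B = 0.446.
ΔS_mix = −R(n_A ln x_A + n_B ln x_B) = −8.314 × (2.3 ln 0.554 + 1.85 ln 0.446) = 23.7 J/K.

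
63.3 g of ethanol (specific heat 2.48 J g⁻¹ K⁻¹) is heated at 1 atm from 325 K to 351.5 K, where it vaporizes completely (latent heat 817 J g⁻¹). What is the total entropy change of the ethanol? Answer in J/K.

Warming step: ΔS₁ = m c ln(T_tr/T_i) = 63.3 × 2.48 × ln(351.5/325) = 12.31 J/K.
Phase change: ΔS₂ = +mL/T_tr = 63.3 × 817 / 351.5 = 147.1 J/K.
ΔS_total = (12.31) + (147.1) = 159 J/K.

ΔS = 159 J/K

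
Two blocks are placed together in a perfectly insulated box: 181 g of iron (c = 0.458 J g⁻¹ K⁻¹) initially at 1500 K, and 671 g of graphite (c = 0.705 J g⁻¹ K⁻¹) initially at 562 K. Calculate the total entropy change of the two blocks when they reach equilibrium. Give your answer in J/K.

Energy balance: T_f = (m₁c₁T₁ + m₂c₂T₂)/(m₁c₁ + m₂c₂) = 701.86 K.
ΔS₁ = m₁c₁ ln(T_f/T₁) = 82.898 × ln(701.86/1500) = -62.959 J/K.
ΔS₂ = m₂c₂ ln(T_f/T₂) = 473.055 × ln(701.86/562) = 105.13 J/K.
ΔS_total = -62.959 + 105.13 = 42.2 J/K.

ΔS_total = 42.2 J/K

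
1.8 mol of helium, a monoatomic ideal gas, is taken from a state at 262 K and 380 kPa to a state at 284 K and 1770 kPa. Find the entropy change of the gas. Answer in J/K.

ΔS = -20 J/K

ΔS = nC_p ln(T₂/T₁) − nR ln(P₂/P₁), with C_p = 5R/2 = 20.79 J mol⁻¹ K⁻¹ for a monoatomic ideal gas.
ΔS = 1.8 × [20.79 × ln(284/262) − 8.314 × ln(1770/380)] = -20 J/K.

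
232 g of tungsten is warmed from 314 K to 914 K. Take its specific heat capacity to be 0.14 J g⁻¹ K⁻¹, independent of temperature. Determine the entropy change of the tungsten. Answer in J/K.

ΔS = 34.7 J/K

ΔS = ∫dQ_rev/T = m c ln(T₂/T₁) = 232 × 0.14 × ln(914/314) = 34.7 J/K.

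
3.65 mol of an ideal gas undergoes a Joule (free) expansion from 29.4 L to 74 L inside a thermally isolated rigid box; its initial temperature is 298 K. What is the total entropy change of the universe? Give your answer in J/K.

No heat is exchanged and no work is done, so the ideal-gas temperature stays constant.
Entropy is a state function; using a reversible isothermal path, ΔS_gas = nR ln(V₂/V₁) = 3.65 × 8.314 × ln(74/29.4) = 28 J/K.
The insulated surroundings exchange no heat, so ΔS_surr = 0 and ΔS_universe = ΔS_gas.

ΔS_universe = 28 J/K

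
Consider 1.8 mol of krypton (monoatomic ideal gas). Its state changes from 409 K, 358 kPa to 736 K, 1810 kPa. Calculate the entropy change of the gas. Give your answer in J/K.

ΔS = nC_p ln(T₂/T₁) − nR ln(P₂/P₁), with C_p = 5R/2 = 20.79 J mol⁻¹ K⁻¹ for a monoatomic ideal gas.
ΔS = 1.8 × [20.79 × ln(736/409) − 8.314 × ln(1810/358)] = -2.27 J/K.

ΔS = -2.27 J/K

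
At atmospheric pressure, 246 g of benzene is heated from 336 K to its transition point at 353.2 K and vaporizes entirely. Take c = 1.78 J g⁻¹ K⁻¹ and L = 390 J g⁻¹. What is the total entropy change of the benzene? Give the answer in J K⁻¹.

ΔS = 293 J/K

Warming step: ΔS₁ = m c ln(T_tr/T_i) = 246 × 1.78 × ln(353.2/336) = 21.86 J/K.
Phase change: ΔS₂ = +mL/T_tr = 246 × 390 / 353.2 = 271.6 J/K.
ΔS_total = (21.86) + (271.6) = 293 J/K.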